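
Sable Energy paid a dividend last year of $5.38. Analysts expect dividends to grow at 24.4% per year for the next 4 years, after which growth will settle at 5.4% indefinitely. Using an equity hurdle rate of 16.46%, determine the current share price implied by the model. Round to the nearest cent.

Two-stage DDM. Project D₁…D_4 at 0.244, terminal growth 0.054, discount at r = 0.1646.
D_1 = 6.6927
D_2 = 8.3257
D_3 = 10.3572
D_4 = 12.8844
Terminal value at t=4: TV = D_5/(r−g) = 13.5801/(0.1646−0.054) = 122.7861
P₀ = 6.6927/(1+0.1646)^1 + 8.3257/(1+0.1646)^2 + 10.3572/(1+0.1646)^3 + 12.8844/(1+0.1646)^4 + 122.7861/(1+0.1646)^4 = 92.1953

$92.20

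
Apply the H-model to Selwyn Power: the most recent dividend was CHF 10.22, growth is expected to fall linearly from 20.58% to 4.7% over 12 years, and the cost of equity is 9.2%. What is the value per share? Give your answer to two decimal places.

H-model: P₀ = D₀[(1+g_L) + H(g_S−g_L)]/(r−g_L), with H = 12/2 = 6.
P₀ = 10.22 × [(1+0.047) + 6×(0.2058−0.047)] / (0.092−0.047)
   = 10.22 × 1.9998 / 0.045 = 454.1768

CHF 454.18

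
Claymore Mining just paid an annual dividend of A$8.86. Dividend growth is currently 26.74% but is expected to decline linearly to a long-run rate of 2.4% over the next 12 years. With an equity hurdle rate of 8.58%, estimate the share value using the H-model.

A$356.18

H-model: P₀ = D₀[(1+g_L) + H(g_S−g_L)]/(r−g_L), with H = 12/2 = 6.
P₀ = 8.86 × [(1+0.024) + 6×(0.2674−0.024)] / (0.0858−0.024)
   = 8.86 × 2.4844 / 0.0618 = 356.1777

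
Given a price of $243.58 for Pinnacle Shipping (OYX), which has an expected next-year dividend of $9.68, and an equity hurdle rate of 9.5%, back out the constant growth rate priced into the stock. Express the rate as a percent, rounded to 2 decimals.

From P₀ = D₁/(r − g), the implied growth is g = r − D₁/P₀.
g = 0.095 − 9.68/243.58 = 0.095 − 0.03974 = 0.05526

5.53%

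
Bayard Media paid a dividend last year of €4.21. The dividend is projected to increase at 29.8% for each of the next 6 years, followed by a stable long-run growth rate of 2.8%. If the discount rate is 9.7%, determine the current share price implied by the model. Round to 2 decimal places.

€219.54

Two-stage DDM. Project D₁…D_6 at 0.298, terminal growth 0.028, discount at r = 0.097.
D_1 = 5.4646
D_2 = 7.0930
D_3 = 9.2067
D_4 = 11.9504
D_5 = 15.5116
D_6 = 20.1340
Terminal value at t=6: TV = D_7/(r−g) = 20.6978/(0.097−0.028) = 299.9675
P₀ = 5.4646/(1+0.097)^1 + 7.0930/(1+0.097)^2 + 9.2067/(1+0.097)^3 + 11.9504/(1+0.097)^4 + 15.5116/(1+0.097)^5 + 20.1340/(1+0.097)^6 + 299.9675/(1+0.097)^6 = 219.5395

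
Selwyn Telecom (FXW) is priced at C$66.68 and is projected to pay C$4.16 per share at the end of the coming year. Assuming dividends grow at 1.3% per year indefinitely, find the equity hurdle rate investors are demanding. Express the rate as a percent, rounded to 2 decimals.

7.54%

Rearranging the constant-growth DDM: r = D₁/P₀ + g.
r = 4.1600 / 66.68 + 0.013 = 0.06239 + 0.013 = 0.07539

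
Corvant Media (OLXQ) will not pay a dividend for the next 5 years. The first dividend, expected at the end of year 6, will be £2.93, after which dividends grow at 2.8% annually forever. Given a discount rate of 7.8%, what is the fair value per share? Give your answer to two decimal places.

Deferred-dividend DDM. At t=5 the remaining stream is a growing perpetuity with first payment D_6 = 2.93.
V_5 = D_6/(r−g) = 2.93/(0.078−0.028) = 58.6000
P₀ = V_5/(1+r)^5 = 58.6000/(1+0.078)^5 = 40.2535

£40.25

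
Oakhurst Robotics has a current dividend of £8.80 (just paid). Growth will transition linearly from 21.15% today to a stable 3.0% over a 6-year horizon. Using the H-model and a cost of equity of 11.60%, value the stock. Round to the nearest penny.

£161.11

H-model: P₀ = D₀[(1+g_L) + H(g_S−g_L)]/(r−g_L), with H = 6/2 = 3.
P₀ = 8.80 × [(1+0.03) + 3×(0.2115−0.03)] / (0.116−0.03)
   = 8.80 × 1.5745 / 0.086 = 161.1116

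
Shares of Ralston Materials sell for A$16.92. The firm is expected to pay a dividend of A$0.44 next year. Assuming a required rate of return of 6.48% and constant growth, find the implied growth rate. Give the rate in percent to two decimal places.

From P₀ = D₁/(r − g), the implied growth is g = r − D₁/P₀.
g = 0.0648 − 0.44/16.92 = 0.0648 − 0.02600 = 0.03880

3.88%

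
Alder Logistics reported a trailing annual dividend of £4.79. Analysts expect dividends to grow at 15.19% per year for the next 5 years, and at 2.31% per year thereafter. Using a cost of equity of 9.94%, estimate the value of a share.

Two-stage DDM. Project D₁…D_5 at 0.1519, terminal growth 0.0231, discount at r = 0.0994.
D_1 = 5.5176
D_2 = 6.3557
D_3 = 7.3212
D_4 = 8.4332
D_5 = 9.7143
Terminal value at t=5: TV = D_6/(r−g) = 9.9387/(0.0994−0.0231) = 130.2576
P₀ = 5.5176/(1+0.0994)^1 + 6.3557/(1+0.0994)^2 + 7.3212/(1+0.0994)^3 + 8.4332/(1+0.0994)^4 + 9.7143/(1+0.0994)^5 + 130.2576/(1+0.0994)^5 = 108.7082

£108.71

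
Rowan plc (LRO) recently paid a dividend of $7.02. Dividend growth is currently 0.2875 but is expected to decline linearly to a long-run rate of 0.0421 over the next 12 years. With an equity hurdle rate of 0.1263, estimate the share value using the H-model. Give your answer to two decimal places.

$209.64

H-model: P₀ = D₀[(1+g_L) + H(g_S−g_L)]/(r−g_L), with H = 12/2 = 6.
P₀ = 7.02 × [(1+0.0421) + 6×(0.2875−0.0421)] / (0.1263−0.0421)
   = 7.02 × 2.5145 / 0.0842 = 209.6412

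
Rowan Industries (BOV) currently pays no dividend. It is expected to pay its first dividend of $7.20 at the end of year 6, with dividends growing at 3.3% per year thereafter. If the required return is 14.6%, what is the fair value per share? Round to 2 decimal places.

Deferred-dividend DDM. At t=5 the remaining stream is a growing perpetuity with first payment D_6 = 7.20.
V_5 = D_6/(r−g) = 7.20/(0.146−0.033) = 63.7168
P₀ = V_5/(1+r)^5 = 63.7168/(1+0.146)^5 = 32.2352

$32.24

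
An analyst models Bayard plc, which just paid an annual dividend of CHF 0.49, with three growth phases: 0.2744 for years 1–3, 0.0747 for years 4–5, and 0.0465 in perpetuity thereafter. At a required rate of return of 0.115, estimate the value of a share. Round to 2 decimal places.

Three-stage DDM. Project D₁…D_5; terminal Gordon value at t=5 with g = 0.0465; discount at r = 0.115.
D_1 = 0.6245
D_2 = 0.7958
D_3 = 1.0142
D_4 = 1.0899
D_5 = 1.1714
TV_5 = 1.2258/(0.115−0.0465) = 17.8952
P₀ = Σ Dₜ/(1+r)ᵗ + TV_5/(1+r)^5 = 13.7006

CHF 13.70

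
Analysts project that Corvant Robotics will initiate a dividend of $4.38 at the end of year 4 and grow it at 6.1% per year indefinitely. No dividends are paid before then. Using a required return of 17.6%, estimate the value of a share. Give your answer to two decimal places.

$23.42

Deferred-dividend DDM. At t=3 the remaining stream is a growing perpetuity with first payment D_4 = 4.38.
V_3 = D_4/(r−g) = 4.38/(0.176−0.061) = 38.0870
P₀ = V_3/(1+r)^3 = 38.0870/(1+0.176)^3 = 23.4182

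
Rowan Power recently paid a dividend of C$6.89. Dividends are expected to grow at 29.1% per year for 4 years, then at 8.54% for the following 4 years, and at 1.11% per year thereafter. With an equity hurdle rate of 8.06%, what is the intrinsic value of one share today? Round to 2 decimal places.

C$308.49

Three-stage DDM. Project D₁…D_8; terminal Gordon value at t=8 with g = 0.0111; discount at r = 0.0806.
D_1 = 8.8950
D_2 = 11.4834
D_3 = 14.8251
D_4 = 19.1392
D_5 = 20.7737
D_6 = 22.5478
D_7 = 24.4734
D_8 = 26.5634
TV_8 = 26.8582/(0.0806−0.0111) = 386.4495
P₀ = Σ Dₜ/(1+r)ᵗ + TV_8/(1+r)^8 = 308.4855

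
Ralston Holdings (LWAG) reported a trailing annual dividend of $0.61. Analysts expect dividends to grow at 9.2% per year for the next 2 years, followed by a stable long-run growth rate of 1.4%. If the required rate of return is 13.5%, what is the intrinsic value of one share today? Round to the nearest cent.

$5.88

Two-stage DDM. Project D₁…D_2 at 0.092, terminal growth 0.014, discount at r = 0.135.
D_1 = 0.6661
D_2 = 0.7274
Terminal value at t=2: TV = D_3/(r−g) = 0.7376/(0.135−0.014) = 6.0958
P₀ = 0.6661/(1+0.135)^1 + 0.7274/(1+0.135)^2 + 6.0958/(1+0.135)^2 = 5.8834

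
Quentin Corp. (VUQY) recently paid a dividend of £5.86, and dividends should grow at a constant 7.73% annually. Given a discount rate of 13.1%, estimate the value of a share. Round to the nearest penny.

£117.56

Gordon growth model: P₀ = D₁/(r − g). D₁ = 5.86 × (1 + 0.0773) = 6.3130.
P₀ = 6.3130 / (0.131 − 0.0773) = 6.3130 / 0.0537 = 117.5601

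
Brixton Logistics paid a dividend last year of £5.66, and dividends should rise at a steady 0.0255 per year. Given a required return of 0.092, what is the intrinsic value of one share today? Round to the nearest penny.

£87.28

Gordon growth model: P₀ = D₁/(r − g). D₁ = 5.66 × (1 + 0.0255) = 5.8043.
P₀ = 5.8043 / (0.092 − 0.0255) = 5.8043 / 0.0665 = 87.2832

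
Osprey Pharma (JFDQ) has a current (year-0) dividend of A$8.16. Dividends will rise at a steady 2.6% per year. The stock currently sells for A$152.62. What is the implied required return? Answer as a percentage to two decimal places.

8.09%

Rearranging the constant-growth DDM: r = D₁/P₀ + g.
D₁ = 8.16 × (1 + 0.026) = 8.3722.
r = 8.3722 / 152.62 + 0.026 = 0.05486 + 0.026 = 0.08086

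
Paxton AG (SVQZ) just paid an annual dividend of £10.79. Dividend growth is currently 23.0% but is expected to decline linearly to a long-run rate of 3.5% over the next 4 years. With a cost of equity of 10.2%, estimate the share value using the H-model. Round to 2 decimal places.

£229.49

H-model: P₀ = D₀[(1+g_L) + H(g_S−g_L)]/(r−g_L), with H = 4/2 = 2.
P₀ = 10.79 × [(1+0.035) + 2×(0.23−0.035)] / (0.102−0.035)
   = 10.79 × 1.4250 / 0.067 = 229.4888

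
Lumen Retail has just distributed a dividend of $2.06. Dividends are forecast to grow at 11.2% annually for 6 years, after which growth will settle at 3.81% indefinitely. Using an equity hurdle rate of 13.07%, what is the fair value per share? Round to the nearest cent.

Two-stage DDM. Project D₁…D_6 at 0.112, terminal growth 0.0381, discount at r = 0.1307.
D_1 = 2.2907
D_2 = 2.5473
D_3 = 2.8326
D_4 = 3.1498
D_5 = 3.5026
D_6 = 3.8949
Terminal value at t=6: TV = D_7/(r−g) = 4.0433/(0.1307−0.0381) = 43.6641
P₀ = 2.2907/(1+0.1307)^1 + 2.5473/(1+0.1307)^2 + 2.8326/(1+0.1307)^3 + 3.1498/(1+0.1307)^4 + 3.5026/(1+0.1307)^5 + 3.8949/(1+0.1307)^6 + 43.6641/(1+0.1307)^6 = 32.5588

$32.56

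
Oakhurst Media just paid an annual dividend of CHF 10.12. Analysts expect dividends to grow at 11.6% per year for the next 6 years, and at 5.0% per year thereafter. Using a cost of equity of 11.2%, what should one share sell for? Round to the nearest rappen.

Two-stage DDM. Project D₁…D_6 at 0.116, terminal growth 0.05, discount at r = 0.112.
D_1 = 11.2939
D_2 = 12.6040
D_3 = 14.0661
D_4 = 15.6977
D_5 = 17.5187
D_6 = 19.5509
Terminal value at t=6: TV = D_7/(r−g) = 20.5284/(0.112−0.05) = 331.1031
P₀ = 11.2939/(1+0.112)^1 + 12.6040/(1+0.112)^2 + 14.0661/(1+0.112)^3 + 15.6977/(1+0.112)^4 + 17.5187/(1+0.112)^5 + 19.5509/(1+0.112)^6 + 331.1031/(1+0.112)^6 = 236.6086

CHF 236.61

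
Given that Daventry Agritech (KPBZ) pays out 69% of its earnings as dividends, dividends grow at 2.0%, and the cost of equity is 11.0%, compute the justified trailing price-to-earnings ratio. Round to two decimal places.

Justified trailing P/E = b(1+g)/(r−g) = 0.69×(1+0.02)/(0.11−0.02) = 7.8200

7.82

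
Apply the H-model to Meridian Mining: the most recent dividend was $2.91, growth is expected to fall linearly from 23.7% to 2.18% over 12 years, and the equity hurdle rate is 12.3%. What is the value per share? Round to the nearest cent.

H-model: P₀ = D₀[(1+g_L) + H(g_S−g_L)]/(r−g_L), with H = 12/2 = 6.
P₀ = 2.91 × [(1+0.0218) + 6×(0.237−0.0218)] / (0.123−0.0218)
   = 2.91 × 2.3130 / 0.1012 = 66.5102

$66.51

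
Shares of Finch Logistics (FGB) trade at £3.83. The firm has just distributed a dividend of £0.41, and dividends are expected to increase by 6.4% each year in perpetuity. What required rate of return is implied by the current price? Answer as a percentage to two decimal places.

17.79%

Rearranging the constant-growth DDM: r = D₁/P₀ + g.
D₁ = 0.41 × (1 + 0.064) = 0.4362.
r = 0.4362 / 3.83 + 0.064 = 0.11390 + 0.064 = 0.17790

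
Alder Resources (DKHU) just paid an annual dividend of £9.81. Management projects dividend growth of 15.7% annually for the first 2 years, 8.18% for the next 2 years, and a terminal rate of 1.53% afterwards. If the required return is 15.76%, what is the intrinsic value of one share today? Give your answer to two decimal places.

Three-stage DDM. Project D₁…D_4; terminal Gordon value at t=4 with g = 0.0153; discount at r = 0.1576.
D_1 = 11.3502
D_2 = 13.1321
D_3 = 14.2064
D_4 = 15.3684
TV_4 = 15.6036/(0.1576−0.0153) = 109.6527
P₀ = Σ Dₜ/(1+r)ᵗ + TV_4/(1+r)^4 = 98.3853

£98.39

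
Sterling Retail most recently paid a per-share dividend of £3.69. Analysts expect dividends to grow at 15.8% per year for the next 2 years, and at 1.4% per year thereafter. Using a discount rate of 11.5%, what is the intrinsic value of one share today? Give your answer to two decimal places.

£47.77

Two-stage DDM. Project D₁…D_2 at 0.158, terminal growth 0.014, discount at r = 0.115.
D_1 = 4.2730
D_2 = 4.9482
Terminal value at t=2: TV = D_3/(r−g) = 5.0174/(0.115−0.014) = 49.6775
P₀ = 4.2730/(1+0.115)^1 + 4.9482/(1+0.115)^2 + 49.6775/(1+0.115)^2 = 47.7710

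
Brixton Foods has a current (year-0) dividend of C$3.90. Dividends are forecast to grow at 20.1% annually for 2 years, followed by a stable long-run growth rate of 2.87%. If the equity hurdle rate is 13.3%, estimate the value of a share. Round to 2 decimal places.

C$51.74

Two-stage DDM. Project D₁…D_2 at 0.201, terminal growth 0.0287, discount at r = 0.133.
D_1 = 4.6839
D_2 = 5.6254
Terminal value at t=2: TV = D_3/(r−g) = 5.7868/(0.133−0.0287) = 55.4824
P₀ = 4.6839/(1+0.133)^1 + 5.6254/(1+0.133)^2 + 55.4824/(1+0.133)^2 = 51.7373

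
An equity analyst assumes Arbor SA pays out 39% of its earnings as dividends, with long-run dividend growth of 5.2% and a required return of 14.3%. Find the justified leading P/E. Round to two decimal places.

4.29

Justified leading P/E = b/(r−g) = 0.39/(0.143−0.052) = 4.2857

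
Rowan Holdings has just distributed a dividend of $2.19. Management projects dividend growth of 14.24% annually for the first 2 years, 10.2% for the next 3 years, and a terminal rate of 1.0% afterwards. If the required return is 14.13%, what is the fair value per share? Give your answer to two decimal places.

Three-stage DDM. Project D₁…D_5; terminal Gordon value at t=5 with g = 0.01; discount at r = 0.1413.
D_1 = 2.5019
D_2 = 2.8581
D_3 = 3.1496
D_4 = 3.4709
D_5 = 3.8249
TV_5 = 3.8632/(0.1413−0.01) = 29.4227
P₀ = Σ Dₜ/(1+r)ᵗ + TV_5/(1+r)^5 = 25.7204

$25.72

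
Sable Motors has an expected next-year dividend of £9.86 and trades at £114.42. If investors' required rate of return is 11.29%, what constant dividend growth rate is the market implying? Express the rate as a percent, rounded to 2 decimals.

2.67%

From P₀ = D₁/(r − g), the implied growth is g = r − D₁/P₀.
g = 0.1129 − 9.86/114.42 = 0.1129 − 0.08617 = 0.02673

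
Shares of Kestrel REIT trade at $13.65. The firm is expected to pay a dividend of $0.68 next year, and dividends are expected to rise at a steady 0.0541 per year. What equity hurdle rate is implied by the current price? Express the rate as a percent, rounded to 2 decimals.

Rearranging the constant-growth DDM: r = D₁/P₀ + g.
r = 0.6800 / 13.65 + 0.0541 = 0.04982 + 0.0541 = 0.10392

10.39%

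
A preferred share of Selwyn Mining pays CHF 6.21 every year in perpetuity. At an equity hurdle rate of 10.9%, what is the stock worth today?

CHF 56.97

Zero-growth DDM (perpetuity): P₀ = D/r = 6.21 / 0.109 = 56.9725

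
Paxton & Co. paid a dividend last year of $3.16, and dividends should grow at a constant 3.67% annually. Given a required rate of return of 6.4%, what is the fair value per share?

$120.00

Gordon growth model: P₀ = D₁/(r − g). D₁ = 3.16 × (1 + 0.0367) = 3.2760.
P₀ = 3.2760 / (0.064 − 0.0367) = 3.2760 / 0.0273 = 119.9990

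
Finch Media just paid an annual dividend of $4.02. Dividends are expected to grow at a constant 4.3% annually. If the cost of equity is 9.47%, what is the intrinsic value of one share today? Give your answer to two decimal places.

$81.10

Gordon growth model: P₀ = D₁/(r − g). D₁ = 4.02 × (1 + 0.043) = 4.1929.
P₀ = 4.1929 / (0.0947 − 0.043) = 4.1929 / 0.0517 = 81.0998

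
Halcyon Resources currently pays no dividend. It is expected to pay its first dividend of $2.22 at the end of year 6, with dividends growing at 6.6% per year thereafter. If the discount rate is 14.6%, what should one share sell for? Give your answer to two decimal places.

$14.04

Deferred-dividend DDM. At t=5 the remaining stream is a growing perpetuity with first payment D_6 = 2.22.
V_5 = D_6/(r−g) = 2.22/(0.146−0.066) = 27.7500
P₀ = V_5/(1+r)^5 = 27.7500/(1+0.146)^5 = 14.0391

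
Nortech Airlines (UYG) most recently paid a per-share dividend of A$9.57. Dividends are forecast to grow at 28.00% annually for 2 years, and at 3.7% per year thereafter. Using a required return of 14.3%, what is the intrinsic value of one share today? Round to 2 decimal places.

Two-stage DDM. Project D₁…D_2 at 0.28, terminal growth 0.037, discount at r = 0.143.
D_1 = 12.2496
D_2 = 15.6795
Terminal value at t=2: TV = D_3/(r−g) = 16.2596/(0.143−0.037) = 153.3927
P₀ = 12.2496/(1+0.143)^1 + 15.6795/(1+0.143)^2 + 153.3927/(1+0.143)^2 = 140.1306

A$140.13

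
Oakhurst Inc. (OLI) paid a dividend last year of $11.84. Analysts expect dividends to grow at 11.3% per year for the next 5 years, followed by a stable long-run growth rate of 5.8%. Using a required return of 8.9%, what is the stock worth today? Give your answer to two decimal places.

$513.85

Two-stage DDM. Project D₁…D_5 at 0.113, terminal growth 0.058, discount at r = 0.089.
D_1 = 13.1779
D_2 = 14.6670
D_3 = 16.3244
D_4 = 18.1691
D_5 = 20.2222
Terminal value at t=5: TV = D_6/(r−g) = 21.3950/(0.089−0.058) = 690.1627
P₀ = 13.1779/(1+0.089)^1 + 14.6670/(1+0.089)^2 + 16.3244/(1+0.089)^3 + 18.1691/(1+0.089)^4 + 20.2222/(1+0.089)^5 + 690.1627/(1+0.089)^5 = 513.8527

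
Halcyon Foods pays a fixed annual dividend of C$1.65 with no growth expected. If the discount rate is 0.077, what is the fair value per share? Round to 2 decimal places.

C$21.43

Zero-growth DDM (perpetuity): P₀ = D/r = 1.65 / 0.077 = 21.4286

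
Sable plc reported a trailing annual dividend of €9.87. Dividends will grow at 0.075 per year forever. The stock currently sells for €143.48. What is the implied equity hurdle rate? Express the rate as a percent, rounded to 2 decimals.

14.89%

Rearranging the constant-growth DDM: r = D₁/P₀ + g.
D₁ = 9.87 × (1 + 0.075) = 10.6102.
r = 10.6102 / 143.48 + 0.075 = 0.07395 + 0.075 = 0.14895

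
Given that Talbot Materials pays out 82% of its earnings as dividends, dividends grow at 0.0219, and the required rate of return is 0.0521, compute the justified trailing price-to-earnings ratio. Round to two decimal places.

27.75

Justified trailing P/E = b(1+g)/(r−g) = 0.82×(1+0.0219)/(0.0521−0.0219) = 27.7470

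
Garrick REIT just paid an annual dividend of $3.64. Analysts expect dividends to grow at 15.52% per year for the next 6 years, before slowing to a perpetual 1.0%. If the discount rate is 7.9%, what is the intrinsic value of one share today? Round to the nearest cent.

Two-stage DDM. Project D₁…D_6 at 0.1552, terminal growth 0.01, discount at r = 0.079.
D_1 = 4.2049
D_2 = 4.8575
D_3 = 5.6114
D_4 = 6.4823
D_5 = 7.4884
D_6 = 8.6506
Terminal value at t=6: TV = D_7/(r−g) = 8.7371/(0.079−0.01) = 126.6242
P₀ = 4.2049/(1+0.079)^1 + 4.8575/(1+0.079)^2 + 5.6114/(1+0.079)^3 + 6.4823/(1+0.079)^4 + 7.4884/(1+0.079)^5 + 8.6506/(1+0.079)^6 + 126.6242/(1+0.079)^6 = 108.1599

$108.16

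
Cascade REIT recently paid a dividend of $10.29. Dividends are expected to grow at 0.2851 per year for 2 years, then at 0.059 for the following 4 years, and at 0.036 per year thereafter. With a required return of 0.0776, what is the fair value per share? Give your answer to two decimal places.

$422.89

Three-stage DDM. Project D₁…D_6; terminal Gordon value at t=6 with g = 0.036; discount at r = 0.0776.
D_1 = 13.2237
D_2 = 16.9937
D_3 = 17.9964
D_4 = 19.0582
D_5 = 20.1826
D_6 = 21.3734
TV_6 = 22.1428/(0.0776−0.036) = 532.2792
P₀ = Σ Dₜ/(1+r)ᵗ + TV_6/(1+r)^6 = 422.8940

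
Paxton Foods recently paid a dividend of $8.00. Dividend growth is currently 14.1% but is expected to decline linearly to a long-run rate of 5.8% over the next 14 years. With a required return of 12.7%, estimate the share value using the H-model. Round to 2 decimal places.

H-model: P₀ = D₀[(1+g_L) + H(g_S−g_L)]/(r−g_L), with H = 14/2 = 7.
P₀ = 8.00 × [(1+0.058) + 7×(0.141−0.058)] / (0.127−0.058)
   = 8.00 × 1.6390 / 0.069 = 190.0290

$190.03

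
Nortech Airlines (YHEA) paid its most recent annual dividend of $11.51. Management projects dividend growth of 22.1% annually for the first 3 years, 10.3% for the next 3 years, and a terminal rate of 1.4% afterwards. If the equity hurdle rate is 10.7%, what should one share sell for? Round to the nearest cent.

Three-stage DDM. Project D₁…D_6; terminal Gordon value at t=6 with g = 0.014; discount at r = 0.107.
D_1 = 14.0537
D_2 = 17.1596
D_3 = 20.9518
D_4 = 23.1099
D_5 = 25.4902
D_6 = 28.1157
TV_6 = 28.5093/(0.107−0.014) = 306.5518
P₀ = Σ Dₜ/(1+r)ᵗ + TV_6/(1+r)^6 = 254.7209

$254.72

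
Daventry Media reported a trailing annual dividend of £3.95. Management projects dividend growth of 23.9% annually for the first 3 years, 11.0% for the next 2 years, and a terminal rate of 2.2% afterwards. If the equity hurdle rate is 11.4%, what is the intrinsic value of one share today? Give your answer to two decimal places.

£85.46

Three-stage DDM. Project D₁…D_5; terminal Gordon value at t=5 with g = 0.022; discount at r = 0.114.
D_1 = 4.8941
D_2 = 6.0637
D_3 = 7.5130
D_4 = 8.3394
D_5 = 9.2567
TV_5 = 9.4604/(0.114−0.022) = 102.8300
P₀ = Σ Dₜ/(1+r)ᵗ + TV_5/(1+r)^5 = 85.4611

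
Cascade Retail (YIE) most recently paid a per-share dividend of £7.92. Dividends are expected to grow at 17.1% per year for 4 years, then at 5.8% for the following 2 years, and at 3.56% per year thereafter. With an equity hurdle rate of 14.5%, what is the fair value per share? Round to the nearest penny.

Three-stage DDM. Project D₁…D_6; terminal Gordon value at t=6 with g = 0.0356; discount at r = 0.145.
D_1 = 9.2743
D_2 = 10.8602
D_3 = 12.7173
D_4 = 14.8920
D_5 = 15.7557
D_6 = 16.6696
TV_6 = 17.2630/(0.145−0.0356) = 157.7970
P₀ = Σ Dₜ/(1+r)ᵗ + TV_6/(1+r)^6 = 118.9503

£118.95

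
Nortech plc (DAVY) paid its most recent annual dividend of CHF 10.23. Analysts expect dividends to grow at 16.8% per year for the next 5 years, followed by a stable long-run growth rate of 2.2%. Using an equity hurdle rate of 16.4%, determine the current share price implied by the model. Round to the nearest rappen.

CHF 126.58

Two-stage DDM. Project D₁…D_5 at 0.168, terminal growth 0.022, discount at r = 0.164.
D_1 = 11.9486
D_2 = 13.9560
D_3 = 16.3006
D_4 = 19.0391
D_5 = 22.2377
Terminal value at t=5: TV = D_6/(r−g) = 22.7269/(0.164−0.022) = 160.0488
P₀ = 11.9486/(1+0.164)^1 + 13.9560/(1+0.164)^2 + 16.3006/(1+0.164)^3 + 19.0391/(1+0.164)^4 + 22.2377/(1+0.164)^5 + 160.0488/(1+0.164)^5 = 126.5807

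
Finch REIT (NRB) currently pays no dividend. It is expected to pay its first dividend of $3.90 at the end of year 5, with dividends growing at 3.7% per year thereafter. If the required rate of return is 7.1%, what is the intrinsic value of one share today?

$87.18

Deferred-dividend DDM. At t=4 the remaining stream is a growing perpetuity with first payment D_5 = 3.90.
V_4 = D_5/(r−g) = 3.90/(0.071−0.037) = 114.7059
P₀ = V_4/(1+r)^4 = 114.7059/(1+0.071)^4 = 87.1822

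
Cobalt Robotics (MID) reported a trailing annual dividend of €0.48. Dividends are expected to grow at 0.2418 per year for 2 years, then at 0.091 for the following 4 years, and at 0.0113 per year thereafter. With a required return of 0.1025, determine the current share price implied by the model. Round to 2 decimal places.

€10.00

Three-stage DDM. Project D₁…D_6; terminal Gordon value at t=6 with g = 0.0113; discount at r = 0.1025.
D_1 = 0.5961
D_2 = 0.7402
D_3 = 0.8075
D_4 = 0.8810
D_5 = 0.9612
D_6 = 1.0487
TV_6 = 1.0605/(0.1025−0.0113) = 11.6286
P₀ = Σ Dₜ/(1+r)ᵗ + TV_6/(1+r)^6 = 9.9978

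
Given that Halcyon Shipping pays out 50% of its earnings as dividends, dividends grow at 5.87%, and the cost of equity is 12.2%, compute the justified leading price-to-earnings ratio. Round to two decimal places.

Justified leading P/E = b/(r−g) = 0.50/(0.122−0.0587) = 7.8989

7.90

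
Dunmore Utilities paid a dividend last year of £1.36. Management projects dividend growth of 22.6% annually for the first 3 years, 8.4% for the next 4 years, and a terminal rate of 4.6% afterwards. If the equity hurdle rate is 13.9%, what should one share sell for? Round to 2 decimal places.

£26.39

Three-stage DDM. Project D₁…D_7; terminal Gordon value at t=7 with g = 0.046; discount at r = 0.139.
D_1 = 1.6674
D_2 = 2.0442
D_3 = 2.5062
D_4 = 2.7167
D_5 = 2.9449
D_6 = 3.1923
D_7 = 3.4604
TV_7 = 3.6196/(0.139−0.046) = 38.9203
P₀ = Σ Dₜ/(1+r)ᵗ + TV_7/(1+r)^7 = 26.3893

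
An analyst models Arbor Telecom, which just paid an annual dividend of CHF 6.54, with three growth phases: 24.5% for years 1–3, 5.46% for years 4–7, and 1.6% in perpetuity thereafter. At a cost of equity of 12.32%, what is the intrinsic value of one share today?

Three-stage DDM. Project D₁…D_7; terminal Gordon value at t=7 with g = 0.016; discount at r = 0.1232.
D_1 = 8.1423
D_2 = 10.1372
D_3 = 12.6208
D_4 = 13.3099
D_5 = 14.0366
D_6 = 14.8030
D_7 = 15.6112
TV_7 = 15.8610/(0.1232−0.016) = 147.9571
P₀ = Σ Dₜ/(1+r)ᵗ + TV_7/(1+r)^7 = 120.3051

CHF 120.31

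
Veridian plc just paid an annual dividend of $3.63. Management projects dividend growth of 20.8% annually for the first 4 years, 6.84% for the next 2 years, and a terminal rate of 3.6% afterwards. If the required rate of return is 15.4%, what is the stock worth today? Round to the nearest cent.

$56.87

Three-stage DDM. Project D₁…D_6; terminal Gordon value at t=6 with g = 0.036; discount at r = 0.154.
D_1 = 4.3850
D_2 = 5.2971
D_3 = 6.3989
D_4 = 7.7299
D_5 = 8.2586
D_6 = 8.8235
TV_6 = 9.1412/(0.154−0.036) = 77.4676
P₀ = Σ Dₜ/(1+r)ᵗ + TV_6/(1+r)^6 = 56.8722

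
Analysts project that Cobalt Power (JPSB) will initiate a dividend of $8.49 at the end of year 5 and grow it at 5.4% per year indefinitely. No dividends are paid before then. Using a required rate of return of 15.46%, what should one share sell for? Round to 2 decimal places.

$47.49

Deferred-dividend DDM. At t=4 the remaining stream is a growing perpetuity with first payment D_5 = 8.49.
V_4 = D_5/(r−g) = 8.49/(0.1546−0.054) = 84.3936
P₀ = V_4/(1+r)^4 = 84.3936/(1+0.1546)^4 = 47.4880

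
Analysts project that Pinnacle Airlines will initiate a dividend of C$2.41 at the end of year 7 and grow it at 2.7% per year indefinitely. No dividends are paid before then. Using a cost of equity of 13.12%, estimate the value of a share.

C$11.04

Deferred-dividend DDM. At t=6 the remaining stream is a growing perpetuity with first payment D_7 = 2.41.
V_6 = D_7/(r−g) = 2.41/(0.1312−0.027) = 23.1286
P₀ = V_6/(1+r)^6 = 23.1286/(1+0.1312)^6 = 11.0386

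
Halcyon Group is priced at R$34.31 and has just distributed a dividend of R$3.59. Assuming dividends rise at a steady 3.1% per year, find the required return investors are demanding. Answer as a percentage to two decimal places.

Rearranging the constant-growth DDM: r = D₁/P₀ + g.
D₁ = 3.59 × (1 + 0.031) = 3.7013.
r = 3.7013 / 34.31 + 0.031 = 0.10788 + 0.031 = 0.13888

13.89%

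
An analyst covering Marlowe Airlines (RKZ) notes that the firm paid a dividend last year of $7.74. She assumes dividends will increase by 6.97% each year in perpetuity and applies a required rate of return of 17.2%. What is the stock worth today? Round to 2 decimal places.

$80.93

Gordon growth model: P₀ = D₁/(r − g). D₁ = 7.74 × (1 + 0.0697) = 8.2795.
P₀ = 8.2795 / (0.172 − 0.0697) = 8.2795 / 0.1023 = 80.9333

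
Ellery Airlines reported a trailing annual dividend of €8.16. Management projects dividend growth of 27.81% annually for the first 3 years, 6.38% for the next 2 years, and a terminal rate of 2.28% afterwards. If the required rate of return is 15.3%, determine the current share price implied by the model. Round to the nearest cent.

€124.23

Three-stage DDM. Project D₁…D_5; terminal Gordon value at t=5 with g = 0.0228; discount at r = 0.153.
D_1 = 10.4293
D_2 = 13.3297
D_3 = 17.0367
D_4 = 18.1236
D_5 = 19.2799
TV_5 = 19.7195/(0.153−0.0228) = 151.4553
P₀ = Σ Dₜ/(1+r)ᵗ + TV_5/(1+r)^5 = 124.2286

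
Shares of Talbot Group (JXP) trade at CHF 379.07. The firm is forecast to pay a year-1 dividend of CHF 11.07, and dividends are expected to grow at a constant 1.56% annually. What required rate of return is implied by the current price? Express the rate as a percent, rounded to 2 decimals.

4.48%

Rearranging the constant-growth DDM: r = D₁/P₀ + g.
r = 11.0700 / 379.07 + 0.0156 = 0.02920 + 0.0156 = 0.04480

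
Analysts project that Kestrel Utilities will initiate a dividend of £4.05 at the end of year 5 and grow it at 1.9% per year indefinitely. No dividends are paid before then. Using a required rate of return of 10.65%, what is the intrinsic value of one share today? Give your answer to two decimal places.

Deferred-dividend DDM. At t=4 the remaining stream is a growing perpetuity with first payment D_5 = 4.05.
V_4 = D_5/(r−g) = 4.05/(0.1065−0.019) = 46.2857
P₀ = V_4/(1+r)^4 = 46.2857/(1+0.1065)^4 = 30.8774

£30.88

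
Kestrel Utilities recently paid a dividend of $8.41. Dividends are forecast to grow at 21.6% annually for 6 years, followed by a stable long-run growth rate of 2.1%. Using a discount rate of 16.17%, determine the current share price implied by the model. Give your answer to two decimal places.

$139.66

Two-stage DDM. Project D₁…D_6 at 0.216, terminal growth 0.021, discount at r = 0.1617.
D_1 = 10.2266
D_2 = 12.4355
D_3 = 15.1216
D_4 = 18.3878
D_5 = 22.3596
D_6 = 27.1893
Terminal value at t=6: TV = D_7/(r−g) = 27.7602/(0.1617−0.021) = 197.3009
P₀ = 10.2266/(1+0.1617)^1 + 12.4355/(1+0.1617)^2 + 15.1216/(1+0.1617)^3 + 18.3878/(1+0.1617)^4 + 22.3596/(1+0.1617)^5 + 27.1893/(1+0.1617)^6 + 197.3009/(1+0.1617)^6 = 139.6613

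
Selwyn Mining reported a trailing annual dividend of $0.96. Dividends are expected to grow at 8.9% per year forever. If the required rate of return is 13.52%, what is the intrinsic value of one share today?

Gordon growth model: P₀ = D₁/(r − g). D₁ = 0.96 × (1 + 0.089) = 1.0454.
P₀ = 1.0454 / (0.1352 − 0.089) = 1.0454 / 0.0462 = 22.6286

$22.63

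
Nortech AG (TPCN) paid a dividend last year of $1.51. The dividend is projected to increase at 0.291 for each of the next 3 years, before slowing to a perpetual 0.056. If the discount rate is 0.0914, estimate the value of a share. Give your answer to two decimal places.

$80.95

Two-stage DDM. Project D₁…D_3 at 0.291, terminal growth 0.056, discount at r = 0.0914.
D_1 = 1.9494
D_2 = 2.5167
D_3 = 3.2490
Terminal value at t=3: TV = D_4/(r−g) = 3.4310/(0.0914−0.056) = 96.9207
P₀ = 1.9494/(1+0.0914)^1 + 2.5167/(1+0.0914)^2 + 3.2490/(1+0.0914)^3 + 96.9207/(1+0.0914)^3 = 80.9511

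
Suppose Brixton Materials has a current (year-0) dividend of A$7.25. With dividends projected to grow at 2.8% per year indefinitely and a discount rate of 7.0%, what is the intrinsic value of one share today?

Gordon growth model: P₀ = D₁/(r − g). D₁ = 7.25 × (1 + 0.028) = 7.4530.
P₀ = 7.4530 / (0.07 − 0.028) = 7.4530 / 0.042 = 177.4524

A$177.45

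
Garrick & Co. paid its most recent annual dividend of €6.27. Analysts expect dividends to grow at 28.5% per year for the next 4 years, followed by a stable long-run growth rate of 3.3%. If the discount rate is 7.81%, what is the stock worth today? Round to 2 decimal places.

Two-stage DDM. Project D₁…D_4 at 0.285, terminal growth 0.033, discount at r = 0.0781.
D_1 = 8.0569
D_2 = 10.3532
D_3 = 13.3038
D_4 = 17.0954
Terminal value at t=4: TV = D_5/(r−g) = 17.6596/(0.0781−0.033) = 391.5650
P₀ = 8.0569/(1+0.0781)^1 + 10.3532/(1+0.0781)^2 + 13.3038/(1+0.0781)^3 + 17.0954/(1+0.0781)^4 + 391.5650/(1+0.0781)^4 = 329.4984

€329.50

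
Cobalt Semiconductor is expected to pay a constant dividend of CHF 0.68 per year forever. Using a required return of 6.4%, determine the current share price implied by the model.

CHF 10.62

Zero-growth DDM (perpetuity): P₀ = D/r = 0.68 / 0.064 = 10.6250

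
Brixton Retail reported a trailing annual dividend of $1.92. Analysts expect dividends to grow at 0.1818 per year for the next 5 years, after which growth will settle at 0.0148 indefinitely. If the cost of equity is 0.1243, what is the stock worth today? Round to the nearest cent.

$34.01

Two-stage DDM. Project D₁…D_5 at 0.1818, terminal growth 0.0148, discount at r = 0.1243.
D_1 = 2.2691
D_2 = 2.6816
D_3 = 3.1691
D_4 = 3.7452
D_5 = 4.4261
Terminal value at t=5: TV = D_6/(r−g) = 4.4916/(0.1243−0.0148) = 41.0192
P₀ = 2.2691/(1+0.1243)^1 + 2.6816/(1+0.1243)^2 + 3.1691/(1+0.1243)^3 + 3.7452/(1+0.1243)^4 + 4.4261/(1+0.1243)^5 + 41.0192/(1+0.1243)^5 = 34.0110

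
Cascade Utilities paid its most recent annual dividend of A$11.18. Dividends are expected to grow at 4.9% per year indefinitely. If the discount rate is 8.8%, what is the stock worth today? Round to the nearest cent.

Gordon growth model: P₀ = D₁/(r − g). D₁ = 11.18 × (1 + 0.049) = 11.7278.
P₀ = 11.7278 / (0.088 − 0.049) = 11.7278 / 0.039 = 300.7133

A$300.71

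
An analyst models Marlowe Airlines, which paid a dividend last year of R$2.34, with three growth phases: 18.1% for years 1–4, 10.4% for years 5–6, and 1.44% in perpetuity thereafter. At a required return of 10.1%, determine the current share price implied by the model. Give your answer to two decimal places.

R$53.90

Three-stage DDM. Project D₁…D_6; terminal Gordon value at t=6 with g = 0.0144; discount at r = 0.101.
D_1 = 2.7635
D_2 = 3.2637
D_3 = 3.8545
D_4 = 4.5521
D_5 = 5.0256
D_6 = 5.5482
TV_6 = 5.6281/(0.101−0.0144) = 64.9898
P₀ = Σ Dₜ/(1+r)ᵗ + TV_6/(1+r)^6 = 53.8951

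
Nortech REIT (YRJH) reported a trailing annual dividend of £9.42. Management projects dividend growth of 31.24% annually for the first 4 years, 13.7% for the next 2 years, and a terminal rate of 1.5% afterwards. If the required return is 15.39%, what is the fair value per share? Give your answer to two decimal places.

£195.20

Three-stage DDM. Project D₁…D_6; terminal Gordon value at t=6 with g = 0.015; discount at r = 0.1539.
D_1 = 12.3628
D_2 = 16.2249
D_3 = 21.2936
D_4 = 27.9458
D_5 = 31.7743
D_6 = 36.1274
TV_6 = 36.6693/(0.1539−0.015) = 263.9979
P₀ = Σ Dₜ/(1+r)ᵗ + TV_6/(1+r)^6 = 195.1977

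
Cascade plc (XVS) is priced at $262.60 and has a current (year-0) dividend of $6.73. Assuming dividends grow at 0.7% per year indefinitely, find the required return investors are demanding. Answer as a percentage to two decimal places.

3.28%

Rearranging the constant-growth DDM: r = D₁/P₀ + g.
D₁ = 6.73 × (1 + 0.007) = 6.7771.
r = 6.7771 / 262.60 + 0.007 = 0.02581 + 0.007 = 0.03281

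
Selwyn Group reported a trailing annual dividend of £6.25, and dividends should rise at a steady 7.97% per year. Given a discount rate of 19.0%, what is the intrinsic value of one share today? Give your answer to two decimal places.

£61.18

Gordon growth model: P₀ = D₁/(r − g). D₁ = 6.25 × (1 + 0.0797) = 6.7481.
P₀ = 6.7481 / (0.19 − 0.0797) = 6.7481 / 0.1103 = 61.1797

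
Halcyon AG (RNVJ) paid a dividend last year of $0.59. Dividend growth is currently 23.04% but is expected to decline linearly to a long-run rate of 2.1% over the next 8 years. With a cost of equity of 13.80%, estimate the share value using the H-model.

H-model: P₀ = D₀[(1+g_L) + H(g_S−g_L)]/(r−g_L), with H = 8/2 = 4.
P₀ = 0.59 × [(1+0.021) + 4×(0.2304−0.021)] / (0.138−0.021)
   = 0.59 × 1.8586 / 0.117 = 9.3724

$9.37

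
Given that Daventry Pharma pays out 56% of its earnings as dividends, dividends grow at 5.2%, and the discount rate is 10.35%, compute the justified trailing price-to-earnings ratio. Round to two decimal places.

Justified trailing P/E = b(1+g)/(r−g) = 0.56×(1+0.052)/(0.1035−0.052) = 11.4392

11.44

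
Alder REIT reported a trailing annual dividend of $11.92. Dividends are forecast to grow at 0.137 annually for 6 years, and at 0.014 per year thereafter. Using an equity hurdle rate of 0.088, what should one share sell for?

Two-stage DDM. Project D₁…D_6 at 0.137, terminal growth 0.014, discount at r = 0.088.
D_1 = 13.5530
D_2 = 15.4098
D_3 = 17.5209
D_4 = 19.9213
D_5 = 22.6505
D_6 = 25.7537
Terminal value at t=6: TV = D_7/(r−g) = 26.1142/(0.088−0.014) = 352.8948
P₀ = 13.5530/(1+0.088)^1 + 15.4098/(1+0.088)^2 + 17.5209/(1+0.088)^3 + 19.9213/(1+0.088)^4 + 22.6505/(1+0.088)^5 + 25.7537/(1+0.088)^6 + 352.8948/(1+0.088)^6 = 296.4301

$296.43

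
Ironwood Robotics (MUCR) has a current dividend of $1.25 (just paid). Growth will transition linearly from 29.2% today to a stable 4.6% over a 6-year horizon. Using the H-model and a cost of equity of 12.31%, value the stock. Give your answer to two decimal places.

$28.92

H-model: P₀ = D₀[(1+g_L) + H(g_S−g_L)]/(r−g_L), with H = 6/2 = 3.
P₀ = 1.25 × [(1+0.046) + 3×(0.292−0.046)] / (0.1231−0.046)
   = 1.25 × 1.7840 / 0.0771 = 28.9235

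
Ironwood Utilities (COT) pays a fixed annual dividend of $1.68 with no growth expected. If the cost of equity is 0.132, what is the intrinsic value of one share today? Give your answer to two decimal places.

Zero-growth DDM (perpetuity): P₀ = D/r = 1.68 / 0.132 = 12.7273

$12.73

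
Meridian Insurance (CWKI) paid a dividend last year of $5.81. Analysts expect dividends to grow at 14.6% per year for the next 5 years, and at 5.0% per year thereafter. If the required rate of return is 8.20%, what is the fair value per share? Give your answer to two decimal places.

Two-stage DDM. Project D₁…D_5 at 0.146, terminal growth 0.05, discount at r = 0.082.
D_1 = 6.6583
D_2 = 7.6304
D_3 = 8.7444
D_4 = 10.0211
D_5 = 11.4842
Terminal value at t=5: TV = D_6/(r−g) = 12.0584/(0.082−0.05) = 376.8240
P₀ = 6.6583/(1+0.082)^1 + 7.6304/(1+0.082)^2 + 8.7444/(1+0.082)^3 + 10.0211/(1+0.082)^4 + 11.4842/(1+0.082)^5 + 376.8240/(1+0.082)^5 = 288.7285

$288.73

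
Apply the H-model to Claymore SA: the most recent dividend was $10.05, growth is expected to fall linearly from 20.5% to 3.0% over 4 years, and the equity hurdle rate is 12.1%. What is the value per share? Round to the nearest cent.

H-model: P₀ = D₀[(1+g_L) + H(g_S−g_L)]/(r−g_L), with H = 4/2 = 2.
P₀ = 10.05 × [(1+0.03) + 2×(0.205−0.03)] / (0.121−0.03)
   = 10.05 × 1.3800 / 0.091 = 152.4066

$152.41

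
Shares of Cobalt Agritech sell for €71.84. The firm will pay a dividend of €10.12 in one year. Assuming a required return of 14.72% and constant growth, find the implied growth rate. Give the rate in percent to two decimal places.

From P₀ = D₁/(r − g), the implied growth is g = r − D₁/P₀.
g = 0.1472 − 10.12/71.84 = 0.1472 − 0.14087 = 0.00633

0.63%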